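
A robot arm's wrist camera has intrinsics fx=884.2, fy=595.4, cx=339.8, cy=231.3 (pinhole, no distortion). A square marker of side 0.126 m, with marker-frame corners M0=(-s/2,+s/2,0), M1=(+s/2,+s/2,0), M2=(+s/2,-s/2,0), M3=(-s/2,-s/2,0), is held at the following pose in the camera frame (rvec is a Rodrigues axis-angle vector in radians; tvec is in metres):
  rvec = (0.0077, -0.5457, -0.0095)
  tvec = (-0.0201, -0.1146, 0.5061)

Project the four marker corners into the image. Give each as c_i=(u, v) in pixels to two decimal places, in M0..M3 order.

Intrinsics K: fx=884.2, fy=595.4, cx=339.8, cy=231.3
Marker side s = 0.126 m; corners in marker frame (Z=0):
  M0 = (-0.0630, +0.0630, 0)
  M1 = (+0.0630, +0.0630, 0)
  M2 = (+0.0630, -0.0630, 0)
  M3 = (-0.0630, -0.0630, 0)
rvec = (0.0077, -0.5457, -0.0095), |rvec| = θ = 0.54584 rad = 31.274°
Rodrigues: sinθ=0.51913, 1−cosθ=0.14531; R = I + sinθ·[k]× + (1−cosθ)·[k]×²:
    [+0.85472 +0.00699 -0.51904]
    [-0.01108 +0.99993 -0.00479]
    [+0.51897 +0.00985 +0.85474]
t = (-0.0201, -0.1146, 0.5061) m
M0: Pc = R·M0+t = (-0.07351, -0.05091, +0.47403); u = 884.2·(-0.07351)/0.47403 + 339.8 = 202.6867, v = 595.4·(-0.05091)/0.47403 + 231.3 = 167.3592
M1: Pc = R·M1+t = (+0.03419, -0.05230, +0.53942); u = 884.2·(+0.03419)/0.53942 + 339.8 = 395.8397, v = 595.4·(-0.05230)/0.53942 + 231.3 = 173.5687
M2: Pc = R·M2+t = (+0.03331, -0.17829, +0.53817); u = 884.2·(+0.03331)/0.53817 + 339.8 = 394.5227, v = 595.4·(-0.17829)/0.53817 + 231.3 = 34.0478
M3: Pc = R·M3+t = (-0.07439, -0.17690, +0.47278); u = 884.2·(-0.07439)/0.47278 + 339.8 = 200.6805, v = 595.4·(-0.17690)/0.47278 + 231.3 = 8.5250

c0=(202.69, 167.36) c1=(395.84, 173.57) c2=(394.52, 34.05) c3=(200.68, 8.53)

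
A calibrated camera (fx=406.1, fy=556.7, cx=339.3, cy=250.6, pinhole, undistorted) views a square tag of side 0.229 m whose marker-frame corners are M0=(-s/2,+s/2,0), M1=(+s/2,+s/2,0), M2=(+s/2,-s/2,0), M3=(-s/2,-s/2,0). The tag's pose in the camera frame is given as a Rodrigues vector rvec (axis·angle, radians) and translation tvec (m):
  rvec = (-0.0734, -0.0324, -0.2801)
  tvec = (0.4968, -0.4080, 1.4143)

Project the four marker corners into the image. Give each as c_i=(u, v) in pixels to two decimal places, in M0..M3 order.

c0=(460.57, 144.65) c1=(523.03, 120.53) c2=(502.95, 36.32) c3=(441.04, 59.60)

Intrinsics K: fx=406.1, fy=556.7, cx=339.3, cy=250.6
Marker side s = 0.229 m; corners in marker frame (Z=0):
  M0 = (-0.1145, +0.1145, 0)
  M1 = (+0.1145, +0.1145, 0)
  M2 = (+0.1145, -0.1145, 0)
  M3 = (-0.1145, -0.1145, 0)
rvec = (-0.0734, -0.0324, -0.2801), |rvec| = θ = 0.29136 rad = 16.694°
Rodrigues: sinθ=0.28726, 1−cosθ=0.04215; R = I + sinθ·[k]× + (1−cosθ)·[k]×²:
    [+0.96053 +0.27733 -0.02174]
    [-0.27497 +0.95837 +0.07687]
    [+0.04215 -0.06786 +0.99680]
t = (0.4968, -0.4080, 1.4143) m
M0: Pc = R·M0+t = (+0.41857, -0.26678, +1.40170); u = 406.1·(+0.41857)/1.40170 + 339.3 = 460.5689, v = 556.7·(-0.26678)/1.40170 + 250.6 = 144.6451
M1: Pc = R·M1+t = (+0.63854, -0.32975, +1.41136); u = 406.1·(+0.63854)/1.41136 + 339.3 = 523.0305, v = 556.7·(-0.32975)/1.41136 + 250.6 = 120.5321
M2: Pc = R·M2+t = (+0.57503, -0.54922, +1.42690); u = 406.1·(+0.57503)/1.42690 + 339.3 = 502.9544, v = 556.7·(-0.54922)/1.42690 + 250.6 = 36.3239
M3: Pc = R·M3+t = (+0.35506, -0.48625, +1.41724); u = 406.1·(+0.35506)/1.41724 + 339.3 = 441.0410, v = 556.7·(-0.48625)/1.41724 + 250.6 = 59.5989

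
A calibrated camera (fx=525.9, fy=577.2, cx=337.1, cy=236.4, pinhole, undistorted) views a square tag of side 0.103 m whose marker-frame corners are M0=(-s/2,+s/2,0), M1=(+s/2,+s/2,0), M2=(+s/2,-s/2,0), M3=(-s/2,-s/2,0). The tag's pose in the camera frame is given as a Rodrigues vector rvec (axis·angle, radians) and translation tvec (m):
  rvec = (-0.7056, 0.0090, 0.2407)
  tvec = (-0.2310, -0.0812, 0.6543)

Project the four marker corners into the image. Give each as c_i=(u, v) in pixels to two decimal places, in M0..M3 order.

Intrinsics K: fx=525.9, fy=577.2, cx=337.1, cy=236.4
Marker side s = 0.103 m; corners in marker frame (Z=0):
  M0 = (-0.0515, +0.0515, 0)
  M1 = (+0.0515, +0.0515, 0)
  M2 = (+0.0515, -0.0515, 0)
  M3 = (-0.0515, -0.0515, 0)
rvec = (-0.7056, 0.0090, 0.2407), |rvec| = θ = 0.74558 rad = 42.719°
Rodrigues: sinθ=0.67840, 1−cosθ=0.26531; R = I + sinθ·[k]× + (1−cosθ)·[k]×²:
    [+0.97231 -0.22204 -0.07287]
    [+0.21598 +0.73473 +0.64305]
    [-0.08925 -0.64099 +0.76235]
t = (-0.2310, -0.0812, 0.6543) m
M0: Pc = R·M0+t = (-0.29251, -0.05448, +0.62589); u = 525.9·(-0.29251)/0.62589 + 337.1 = 91.3193, v = 577.2·(-0.05448)/0.62589 + 236.4 = 186.1539
M1: Pc = R·M1+t = (-0.19236, -0.03224, +0.61669); u = 525.9·(-0.19236)/0.61669 + 337.1 = 173.0593, v = 577.2·(-0.03224)/0.61669 + 236.4 = 206.2263
M2: Pc = R·M2+t = (-0.16949, -0.10792, +0.68271); u = 525.9·(-0.16949)/0.68271 + 337.1 = 206.5400, v = 577.2·(-0.10792)/0.68271 + 236.4 = 145.1628
M3: Pc = R·M3+t = (-0.26964, -0.13016, +0.69191); u = 525.9·(-0.26964)/0.69191 + 337.1 = 132.1547, v = 577.2·(-0.13016)/0.69191 + 236.4 = 127.8169

c0=(91.32, 186.15) c1=(173.06, 206.23) c2=(206.54, 145.16) c3=(132.15, 127.82)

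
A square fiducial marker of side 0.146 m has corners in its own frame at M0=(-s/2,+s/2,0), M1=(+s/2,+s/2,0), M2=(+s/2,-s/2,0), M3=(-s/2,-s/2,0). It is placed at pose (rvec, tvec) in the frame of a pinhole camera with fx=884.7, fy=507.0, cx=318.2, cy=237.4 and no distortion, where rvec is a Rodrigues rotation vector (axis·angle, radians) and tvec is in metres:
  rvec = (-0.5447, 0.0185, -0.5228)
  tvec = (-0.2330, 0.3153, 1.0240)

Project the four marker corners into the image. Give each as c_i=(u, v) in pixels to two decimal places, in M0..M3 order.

c0=(81.24, 446.36) c1=(198.11, 407.11) c2=(149.54, 345.12) c3=(39.97, 380.63)

Intrinsics K: fx=884.7, fy=507.0, cx=318.2, cy=237.4
Marker side s = 0.146 m; corners in marker frame (Z=0):
  M0 = (-0.0730, +0.0730, 0)
  M1 = (+0.0730, +0.0730, 0)
  M2 = (+0.0730, -0.0730, 0)
  M3 = (-0.0730, -0.0730, 0)
rvec = (-0.5447, 0.0185, -0.5228), |rvec| = θ = 0.75522 rad = 43.271°
Rodrigues: sinθ=0.68545, 1−cosθ=0.27188; R = I + sinθ·[k]× + (1−cosθ)·[k]×²:
    [+0.86955 +0.46970 +0.15254]
    [-0.47930 +0.72828 +0.48977]
    [+0.11895 -0.49899 +0.85841]
t = (-0.2330, 0.3153, 1.0240) m
M0: Pc = R·M0+t = (-0.26219, +0.40345, +0.97889); u = 884.7·(-0.26219)/0.97889 + 318.2 = 81.2390, v = 507.0·(+0.40345)/0.97889 + 237.4 = 446.3622
M1: Pc = R·M1+t = (-0.13523, +0.33348, +0.99626); u = 884.7·(-0.13523)/0.99626 + 318.2 = 198.1082, v = 507.0·(+0.33348)/0.99626 + 237.4 = 407.1072
M2: Pc = R·M2+t = (-0.20381, +0.22715, +1.06911); u = 884.7·(-0.20381)/1.06911 + 318.2 = 149.5444, v = 507.0·(+0.22715)/1.06911 + 237.4 = 345.1187
M3: Pc = R·M3+t = (-0.33077, +0.29712, +1.05174); u = 884.7·(-0.33077)/1.05174 + 318.2 = 39.9685, v = 507.0·(+0.29712)/1.05174 + 237.4 = 380.6310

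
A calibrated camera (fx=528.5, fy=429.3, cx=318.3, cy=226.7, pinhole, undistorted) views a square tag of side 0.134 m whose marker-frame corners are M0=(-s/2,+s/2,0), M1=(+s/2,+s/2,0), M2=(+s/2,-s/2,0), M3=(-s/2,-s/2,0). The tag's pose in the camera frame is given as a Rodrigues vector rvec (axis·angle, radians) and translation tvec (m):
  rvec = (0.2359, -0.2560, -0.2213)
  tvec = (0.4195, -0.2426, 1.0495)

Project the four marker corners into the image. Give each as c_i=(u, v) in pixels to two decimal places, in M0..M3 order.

c0=(503.56, 160.31) c1=(560.22, 149.13) c2=(555.65, 94.47) c3=(496.94, 104.43)

Intrinsics K: fx=528.5, fy=429.3, cx=318.3, cy=226.7
Marker side s = 0.134 m; corners in marker frame (Z=0):
  M0 = (-0.0670, +0.0670, 0)
  M1 = (+0.0670, +0.0670, 0)
  M2 = (+0.0670, -0.0670, 0)
  M3 = (-0.0670, -0.0670, 0)
rvec = (0.2359, -0.2560, -0.2213), |rvec| = θ = 0.41250 rad = 23.635°
Rodrigues: sinθ=0.40090, 1−cosθ=0.08388; R = I + sinθ·[k]× + (1−cosθ)·[k]×²:
    [+0.94355 +0.18531 -0.27454]
    [-0.24485 +0.94843 -0.20134]
    [+0.22307 +0.25719 +0.94026]
t = (0.4195, -0.2426, 1.0495) m
M0: Pc = R·M0+t = (+0.36870, -0.16265, +1.05179); u = 528.5·(+0.36870)/1.05179 + 318.3 = 503.5626, v = 429.3·(-0.16265)/1.05179 + 226.7 = 160.3120
M1: Pc = R·M1+t = (+0.49513, -0.19546, +1.08168); u = 528.5·(+0.49513)/1.08168 + 318.3 = 560.2188, v = 429.3·(-0.19546)/1.08168 + 226.7 = 149.1251
M2: Pc = R·M2+t = (+0.47030, -0.32255, +1.04721); u = 528.5·(+0.47030)/1.04721 + 318.3 = 555.6487, v = 429.3·(-0.32255)/1.04721 + 226.7 = 94.4725
M3: Pc = R·M3+t = (+0.34387, -0.28974, +1.01732); u = 528.5·(+0.34387)/1.01732 + 318.3 = 496.9389, v = 429.3·(-0.28974)/1.01732 + 226.7 = 104.4327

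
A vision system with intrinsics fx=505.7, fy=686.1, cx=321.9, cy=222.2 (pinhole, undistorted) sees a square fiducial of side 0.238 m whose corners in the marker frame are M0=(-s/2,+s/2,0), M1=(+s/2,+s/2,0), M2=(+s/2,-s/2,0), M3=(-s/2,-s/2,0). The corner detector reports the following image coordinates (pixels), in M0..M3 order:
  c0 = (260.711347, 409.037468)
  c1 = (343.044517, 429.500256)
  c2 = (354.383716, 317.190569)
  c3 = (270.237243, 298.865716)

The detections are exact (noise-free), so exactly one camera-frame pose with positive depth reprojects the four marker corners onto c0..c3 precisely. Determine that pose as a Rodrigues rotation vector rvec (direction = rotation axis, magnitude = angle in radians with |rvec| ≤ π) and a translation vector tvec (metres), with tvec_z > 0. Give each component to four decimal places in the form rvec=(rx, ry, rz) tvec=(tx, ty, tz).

rvec=(0.1039, 0.1418, 0.1341) tvec=(-0.0428, 0.2922, 1.4130)

Intrinsics K: fx=505.7, fy=686.1, cx=321.9, cy=222.2
Marker side s = 0.238 m; corners in marker frame (Z=0):
  M0 = (-0.1190, +0.1190, 0)
  M1 = (+0.1190, +0.1190, 0)
  M2 = (+0.1190, -0.1190, 0)
  M3 = (-0.1190, -0.1190, 0)
Detected image corners:
  c0 = (260.711347, 409.037468) px
  c1 = (343.044517, 429.500256) px
  c2 = (354.383716, 317.190569) px
  c3 = (270.237243, 298.865716) px
Planar DLT: solve 8×8 A·h = b for H (H[2,2]=1):
  H  [+320.64717 -19.32568 +306.57602]
  H  [+47.11297 +496.31862 +364.06660]
  H  [-0.09464 +0.07967 +1.00000]
B = K⁻¹H; ‖b₁‖=0.707734, ‖b₂‖=0.707734; λ = 2/(‖b₁‖+‖b₂‖) = 1.412961, sign → tz>0 ⇒ λ=+1.412961
r₁ = λ·B[:,0] = (+0.98103,+0.14033,-0.13372); r₂ = λ·B[:,1] = (-0.12565,+0.98567,+0.11257)
r₃ = r₁×r₂ = (+0.14761,-0.09363,+0.98460); SVD([r₁ r₂ r₃]) → R = UVᵀ:
  R  [+0.98103 -0.12565 +0.14761]
  R  [+0.14033 +0.98567 -0.09363]
  R  [-0.13372 +0.11257 +0.98460]
t = (-0.04282, +0.29216, +1.41296) m
tr R = 2.951304; θ = arccos((tr R − 1)/2) = 0.221122 rad = 12.669°
axis k = ((R−Rᵀ)₃₂, (R−Rᵀ)₁₃, (R−Rᵀ)₂₁) / (2 sinθ) = (+0.470077, +0.641357, +0.606374)
rvec = θ·k = (+0.103944, +0.141818, +0.134082)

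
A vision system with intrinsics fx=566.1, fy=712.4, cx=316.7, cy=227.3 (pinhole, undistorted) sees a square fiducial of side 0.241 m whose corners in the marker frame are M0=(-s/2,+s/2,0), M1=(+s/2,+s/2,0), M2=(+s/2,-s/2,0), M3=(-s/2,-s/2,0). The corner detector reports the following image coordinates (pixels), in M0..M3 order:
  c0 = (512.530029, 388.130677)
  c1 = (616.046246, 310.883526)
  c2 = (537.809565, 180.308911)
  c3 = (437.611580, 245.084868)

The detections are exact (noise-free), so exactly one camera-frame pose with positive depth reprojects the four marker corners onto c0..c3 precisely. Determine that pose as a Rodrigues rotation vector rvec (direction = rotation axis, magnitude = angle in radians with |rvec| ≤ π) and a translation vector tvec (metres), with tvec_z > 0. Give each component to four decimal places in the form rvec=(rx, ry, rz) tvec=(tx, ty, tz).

rvec=(-0.3808, -0.1567, -0.4791) tvec=(0.3916, 0.0749, 1.0592)

Intrinsics K: fx=566.1, fy=712.4, cx=316.7, cy=227.3
Marker side s = 0.241 m; corners in marker frame (Z=0):
  M0 = (-0.1205, +0.1205, 0)
  M1 = (+0.1205, +0.1205, 0)
  M2 = (+0.1205, -0.1205, 0)
  M3 = (-0.1205, -0.1205, 0)
Detected image corners:
  c0 = (512.530029, 388.130677) px
  c1 = (616.046246, 310.883526) px
  c2 = (537.809565, 180.308911) px
  c3 = (437.611580, 245.084868) px
Planar DLT: solve 8×8 A·h = b for H (H[2,2]=1):
  H  [+538.95706 +159.19649 +525.96696]
  H  [-231.41939 +482.15509 +277.66635]
  H  [+0.22160 -0.30178 +1.00000]
B = K⁻¹H; ‖b₁‖=0.944077, ‖b₂‖=0.944077; λ = 2/(‖b₁‖+‖b₂‖) = 1.059235, sign → tz>0 ⇒ λ=+1.059235
r₁ = λ·B[:,0] = (+0.87713,-0.41898,+0.23473); r₂ = λ·B[:,1] = (+0.47670,+0.81889,-0.31966)
r₃ = r₁×r₂ = (-0.05829,+0.39228,+0.91800); SVD([r₁ r₂ r₃]) → R = UVᵀ:
  R  [+0.87713 +0.47670 -0.05829]
  R  [-0.41898 +0.81889 +0.39228]
  R  [+0.23473 -0.31966 +0.91800]
t = (+0.39156, +0.07489, +1.05924) m
tr R = 2.614013; θ = arccos((tr R − 1)/2) = 0.631731 rad = 36.196°
axis k = ((R−Rᵀ)₃₂, (R−Rᵀ)₁₃, (R−Rᵀ)₂₁) / (2 sinθ) = (-0.602780, -0.248093, -0.758357)
rvec = θ·k = (-0.380795, -0.156728, -0.479078)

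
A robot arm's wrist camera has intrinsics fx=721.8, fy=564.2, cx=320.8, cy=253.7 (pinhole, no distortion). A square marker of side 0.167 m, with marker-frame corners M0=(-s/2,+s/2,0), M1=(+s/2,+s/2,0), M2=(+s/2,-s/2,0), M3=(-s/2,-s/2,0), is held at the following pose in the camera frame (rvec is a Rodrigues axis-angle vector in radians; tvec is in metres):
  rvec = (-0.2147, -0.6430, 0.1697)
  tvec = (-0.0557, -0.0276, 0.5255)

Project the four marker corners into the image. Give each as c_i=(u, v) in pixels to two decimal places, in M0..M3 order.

Intrinsics K: fx=721.8, fy=564.2, cx=320.8, cy=253.7
Marker side s = 0.167 m; corners in marker frame (Z=0):
  M0 = (-0.0835, +0.0835, 0)
  M1 = (+0.0835, +0.0835, 0)
  M2 = (+0.0835, -0.0835, 0)
  M3 = (-0.0835, -0.0835, 0)
rvec = (-0.2147, -0.6430, 0.1697), |rvec| = θ = 0.69882 rad = 40.039°
Rodrigues: sinθ=0.64331, 1−cosθ=0.23440; R = I + sinθ·[k]× + (1−cosθ)·[k]×²:
    [+0.78773 -0.08996 -0.60942]
    [+0.22248 +0.96405 +0.14527]
    [+0.57444 -0.25002 +0.77943]
t = (-0.0557, -0.0276, 0.5255) m
M0: Pc = R·M0+t = (-0.12899, +0.03432, +0.45666); u = 721.8·(-0.12899)/0.45666 + 320.8 = 116.9210, v = 564.2·(+0.03432)/0.45666 + 253.7 = 296.1035
M1: Pc = R·M1+t = (+0.00256, +0.07148, +0.55259); u = 721.8·(+0.00256)/0.55259 + 320.8 = 324.1490, v = 564.2·(+0.07148)/0.55259 + 253.7 = 326.6776
M2: Pc = R·M2+t = (+0.01759, -0.08952, +0.59434); u = 721.8·(+0.01759)/0.59434 + 320.8 = 342.1586, v = 564.2·(-0.08952)/0.59434 + 253.7 = 168.7192
M3: Pc = R·M3+t = (-0.11396, -0.12668, +0.49841); u = 721.8·(-0.11396)/0.49841 + 320.8 = 155.7572, v = 564.2·(-0.12668)/0.49841 + 253.7 = 110.3034

c0=(116.92, 296.10) c1=(324.15, 326.68) c2=(342.16, 168.72) c3=(155.76, 110.30)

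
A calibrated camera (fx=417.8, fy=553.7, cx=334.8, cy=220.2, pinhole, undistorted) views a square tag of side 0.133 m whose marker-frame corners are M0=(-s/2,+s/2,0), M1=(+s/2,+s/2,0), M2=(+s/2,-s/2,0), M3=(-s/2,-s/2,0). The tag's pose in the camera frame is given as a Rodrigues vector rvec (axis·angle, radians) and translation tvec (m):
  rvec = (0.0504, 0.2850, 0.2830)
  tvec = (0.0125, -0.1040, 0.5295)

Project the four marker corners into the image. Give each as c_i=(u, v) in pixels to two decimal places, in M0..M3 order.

Intrinsics K: fx=417.8, fy=553.7, cx=334.8, cy=220.2
Marker side s = 0.133 m; corners in marker frame (Z=0):
  M0 = (-0.0665, +0.0665, 0)
  M1 = (+0.0665, +0.0665, 0)
  M2 = (+0.0665, -0.0665, 0)
  M3 = (-0.0665, -0.0665, 0)
rvec = (0.0504, 0.2850, 0.2830), |rvec| = θ = 0.40479 rad = 23.193°
Rodrigues: sinθ=0.39382, 1−cosθ=0.08081; R = I + sinθ·[k]× + (1−cosθ)·[k]×²:
    [+0.92044 -0.26825 +0.28432]
    [+0.28242 +0.95925 -0.00926]
    [-0.27025 +0.08881 +0.95869]
t = (0.0125, -0.1040, 0.5295) m
M0: Pc = R·M0+t = (-0.06655, -0.05899, +0.55338); u = 417.8·(-0.06655)/0.55338 + 334.8 = 284.5564, v = 553.7·(-0.05899)/0.55338 + 220.2 = 161.1746
M1: Pc = R·M1+t = (+0.05587, -0.02143, +0.51743); u = 417.8·(+0.05587)/0.51743 + 334.8 = 379.9123, v = 553.7·(-0.02143)/0.51743 + 220.2 = 197.2689
M2: Pc = R·M2+t = (+0.09155, -0.14901, +0.50562); u = 417.8·(+0.09155)/0.50562 + 334.8 = 410.4467, v = 553.7·(-0.14901)/0.50562 + 220.2 = 57.0223
M3: Pc = R·M3+t = (-0.03087, -0.18657, +0.54157); u = 417.8·(-0.03087)/0.54157 + 334.8 = 310.9844, v = 553.7·(-0.18657)/0.54157 + 220.2 = 29.4488

c0=(284.56, 161.17) c1=(379.91, 197.27) c2=(410.45, 57.02) c3=(310.98, 29.45)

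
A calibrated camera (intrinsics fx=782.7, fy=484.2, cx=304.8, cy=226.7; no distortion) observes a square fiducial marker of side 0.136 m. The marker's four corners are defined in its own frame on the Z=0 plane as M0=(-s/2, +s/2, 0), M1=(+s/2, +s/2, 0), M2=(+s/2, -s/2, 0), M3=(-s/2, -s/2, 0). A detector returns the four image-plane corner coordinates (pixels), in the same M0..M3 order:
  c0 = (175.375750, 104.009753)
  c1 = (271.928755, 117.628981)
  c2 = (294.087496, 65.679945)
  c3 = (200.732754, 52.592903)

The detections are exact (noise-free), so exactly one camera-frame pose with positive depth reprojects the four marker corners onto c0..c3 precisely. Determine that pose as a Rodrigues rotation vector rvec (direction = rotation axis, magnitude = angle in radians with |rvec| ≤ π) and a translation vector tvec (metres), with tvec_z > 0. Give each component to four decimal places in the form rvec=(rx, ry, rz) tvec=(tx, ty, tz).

rvec=(-0.2770, -0.0195, 0.2269) tvec=(-0.0964, -0.3204, 1.0914)

Intrinsics K: fx=782.7, fy=484.2, cx=304.8, cy=226.7
Marker side s = 0.136 m; corners in marker frame (Z=0):
  M0 = (-0.0680, +0.0680, 0)
  M1 = (+0.0680, +0.0680, 0)
  M2 = (+0.0680, -0.0680, 0)
  M3 = (-0.0680, -0.0680, 0)
Detected image corners:
  c0 = (175.375750, 104.009753) px
  c1 = (271.928755, 117.628981) px
  c2 = (294.087496, 65.679945) px
  c3 = (200.732754, 52.592903) px
Planar DLT: solve 8×8 A·h = b for H (H[2,2]=1):
  H  [+695.39584 -233.68068 +235.69791]
  H  [+97.21554 +358.74004 +84.53285]
  H  [-0.01101 -0.25042 +1.00000]
B = K⁻¹H; ‖b₁‖=0.916257, ‖b₂‖=0.916257; λ = 2/(‖b₁‖+‖b₂‖) = 1.091397, sign → tz>0 ⇒ λ=+1.091397
r₁ = λ·B[:,0] = (+0.97434,+0.22475,-0.01202); r₂ = λ·B[:,1] = (-0.21941,+0.93657,-0.27331)
r₃ = r₁×r₂ = (-0.05017,+0.26893,+0.96185); SVD([r₁ r₂ r₃]) → R = UVᵀ:
  R  [+0.97434 -0.21941 -0.05017]
  R  [+0.22475 +0.93657 +0.26893]
  R  [-0.01202 -0.27331 +0.96185]
t = (-0.09636, -0.32045, +1.09140) m
tr R = 2.872762; θ = arccos((tr R − 1)/2) = 0.358623 rad = 20.548°
axis k = ((R−Rᵀ)₃₂, (R−Rᵀ)₁₃, (R−Rᵀ)₂₁) / (2 sinθ) = (-0.772453, -0.054344, +0.632743)
rvec = θ·k = (-0.277020, -0.019489, +0.226916)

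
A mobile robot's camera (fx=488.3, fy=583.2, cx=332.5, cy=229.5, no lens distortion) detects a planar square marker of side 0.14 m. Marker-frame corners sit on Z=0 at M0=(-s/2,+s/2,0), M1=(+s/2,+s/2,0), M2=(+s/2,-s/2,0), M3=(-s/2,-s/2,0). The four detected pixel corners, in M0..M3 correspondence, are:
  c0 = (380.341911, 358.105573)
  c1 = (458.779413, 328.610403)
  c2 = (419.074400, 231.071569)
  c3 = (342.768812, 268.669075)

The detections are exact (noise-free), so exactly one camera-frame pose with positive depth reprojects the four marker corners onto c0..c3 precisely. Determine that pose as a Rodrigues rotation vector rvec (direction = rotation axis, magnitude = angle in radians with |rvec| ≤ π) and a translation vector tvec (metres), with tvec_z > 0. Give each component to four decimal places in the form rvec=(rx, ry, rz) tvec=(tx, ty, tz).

Intrinsics K: fx=488.3, fy=583.2, cx=332.5, cy=229.5
Marker side s = 0.14 m; corners in marker frame (Z=0):
  M0 = (-0.0700, +0.0700, 0)
  M1 = (+0.0700, +0.0700, 0)
  M2 = (+0.0700, -0.0700, 0)
  M3 = (-0.0700, -0.0700, 0)
Detected image corners:
  c0 = (380.341911, 358.105573) px
  c1 = (458.779413, 328.610403) px
  c2 = (419.074400, 231.071569) px
  c3 = (342.768812, 268.669075) px
Planar DLT: solve 8×8 A·h = b for H (H[2,2]=1):
  H  [+318.61608 +313.81063 +398.78614]
  H  [-412.90412 +694.84138 +297.61258]
  H  [-0.58487 +0.09527 +1.00000]
B = K⁻¹H; ‖b₁‖=1.294023, ‖b₂‖=1.294023; λ = 2/(‖b₁‖+‖b₂‖) = 0.772784, sign → tz>0 ⇒ λ=+0.772784
r₁ = λ·B[:,0] = (+0.81201,-0.36927,-0.45198); r₂ = λ·B[:,1] = (+0.44651,+0.89175,+0.07362)
r₃ = r₁×r₂ = (+0.37586,-0.26159,+0.88899); SVD([r₁ r₂ r₃]) → R = UVᵀ:
  R  [+0.81201 +0.44651 +0.37586]
  R  [-0.36927 +0.89175 -0.26159]
  R  [-0.45198 +0.07362 +0.88899]
t = (+0.10490, +0.09025, +0.77278) m
tr R = 2.592741; θ = arccos((tr R − 1)/2) = 0.649526 rad = 37.215°
axis k = ((R−Rᵀ)₃₂, (R−Rᵀ)₁₃, (R−Rᵀ)₂₁) / (2 sinθ) = (+0.277121, +0.684382, -0.674407)
rvec = θ·k = (+0.179997, +0.444524, -0.438045)

rvec=(0.1800, 0.4445, -0.4380) tvec=(0.1049, 0.0903, 0.7728)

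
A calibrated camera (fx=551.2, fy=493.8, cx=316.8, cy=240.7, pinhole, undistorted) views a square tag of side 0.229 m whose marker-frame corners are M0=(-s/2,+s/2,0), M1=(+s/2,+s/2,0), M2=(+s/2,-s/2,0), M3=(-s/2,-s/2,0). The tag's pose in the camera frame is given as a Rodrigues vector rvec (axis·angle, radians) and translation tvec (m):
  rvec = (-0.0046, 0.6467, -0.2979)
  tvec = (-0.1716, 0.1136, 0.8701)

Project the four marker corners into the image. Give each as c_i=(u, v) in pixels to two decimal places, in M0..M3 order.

c0=(181.73, 376.38) c1=(279.33, 360.39) c2=(238.14, 224.01) c3=(148.70, 259.14)

Intrinsics K: fx=551.2, fy=493.8, cx=316.8, cy=240.7
Marker side s = 0.229 m; corners in marker frame (Z=0):
  M0 = (-0.1145, +0.1145, 0)
  M1 = (+0.1145, +0.1145, 0)
  M2 = (+0.1145, -0.1145, 0)
  M3 = (-0.1145, -0.1145, 0)
rvec = (-0.0046, 0.6467, -0.2979), |rvec| = θ = 0.71203 rad = 40.796°
Rodrigues: sinθ=0.65337, 1−cosθ=0.24296; R = I + sinθ·[k]× + (1−cosθ)·[k]×²:
    [+0.75705 +0.27193 +0.59408]
    [-0.27478 +0.95746 -0.08810]
    [-0.59277 -0.09655 +0.79957]
t = (-0.1716, 0.1136, 0.8701) m
M0: Pc = R·M0+t = (-0.22715, +0.25469, +0.92692); u = 551.2·(-0.22715)/0.92692 + 316.8 = 181.7258, v = 493.8·(+0.25469)/0.92692 + 240.7 = 376.3830
M1: Pc = R·M1+t = (-0.05378, +0.19177, +0.79117); u = 551.2·(-0.05378)/0.79117 + 316.8 = 279.3310, v = 493.8·(+0.19177)/0.79117 + 240.7 = 360.3884
M2: Pc = R·M2+t = (-0.11605, -0.02749, +0.81328); u = 551.2·(-0.11605)/0.81328 + 316.8 = 238.1445, v = 493.8·(-0.02749)/0.81328 + 240.7 = 224.0077
M3: Pc = R·M3+t = (-0.28942, +0.03543, +0.94903); u = 551.2·(-0.28942)/0.94903 + 316.8 = 148.7042, v = 493.8·(+0.03543)/0.94903 + 240.7 = 259.1369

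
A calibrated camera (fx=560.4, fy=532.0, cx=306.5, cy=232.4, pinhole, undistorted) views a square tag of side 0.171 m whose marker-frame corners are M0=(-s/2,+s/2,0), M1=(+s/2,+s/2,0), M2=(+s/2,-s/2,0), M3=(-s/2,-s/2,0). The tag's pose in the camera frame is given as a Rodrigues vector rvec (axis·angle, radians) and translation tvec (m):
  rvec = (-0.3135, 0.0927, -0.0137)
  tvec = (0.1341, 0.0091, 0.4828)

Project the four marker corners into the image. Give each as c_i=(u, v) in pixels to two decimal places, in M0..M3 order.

c0=(365.55, 338.81) c1=(580.13, 336.76) c2=(551.53, 153.27) c3=(359.69, 160.50)

Intrinsics K: fx=560.4, fy=532.0, cx=306.5, cy=232.4
Marker side s = 0.171 m; corners in marker frame (Z=0):
  M0 = (-0.0855, +0.0855, 0)
  M1 = (+0.0855, +0.0855, 0)
  M2 = (+0.0855, -0.0855, 0)
  M3 = (-0.0855, -0.0855, 0)
rvec = (-0.3135, 0.0927, -0.0137), |rvec| = θ = 0.32721 rad = 18.747°
Rodrigues: sinθ=0.32140, 1−cosθ=0.05306; R = I + sinθ·[k]× + (1−cosθ)·[k]×²:
    [+0.99565 -0.00094 +0.09318]
    [-0.02786 +0.95120 +0.30731]
    [-0.08893 -0.30857 +0.94704]
t = (0.1341, 0.0091, 0.4828) m
M0: Pc = R·M0+t = (+0.04889, +0.09281, +0.46402); u = 560.4·(+0.04889)/0.46402 + 306.5 = 365.5462, v = 532.0·(+0.09281)/0.46402 + 232.4 = 338.8064
M1: Pc = R·M1+t = (+0.21915, +0.08805, +0.44881); u = 560.4·(+0.21915)/0.44881 + 306.5 = 580.1322, v = 532.0·(+0.08805)/0.44881 + 232.4 = 336.7648
M2: Pc = R·M2+t = (+0.21931, -0.07461, +0.50158); u = 560.4·(+0.21931)/0.50158 + 306.5 = 551.5274, v = 532.0·(-0.07461)/0.50158 + 232.4 = 153.2652
M3: Pc = R·M3+t = (+0.04905, -0.06985, +0.51679); u = 560.4·(+0.04905)/0.51679 + 306.5 = 359.6927, v = 532.0·(-0.06985)/0.51679 + 232.4 = 160.4978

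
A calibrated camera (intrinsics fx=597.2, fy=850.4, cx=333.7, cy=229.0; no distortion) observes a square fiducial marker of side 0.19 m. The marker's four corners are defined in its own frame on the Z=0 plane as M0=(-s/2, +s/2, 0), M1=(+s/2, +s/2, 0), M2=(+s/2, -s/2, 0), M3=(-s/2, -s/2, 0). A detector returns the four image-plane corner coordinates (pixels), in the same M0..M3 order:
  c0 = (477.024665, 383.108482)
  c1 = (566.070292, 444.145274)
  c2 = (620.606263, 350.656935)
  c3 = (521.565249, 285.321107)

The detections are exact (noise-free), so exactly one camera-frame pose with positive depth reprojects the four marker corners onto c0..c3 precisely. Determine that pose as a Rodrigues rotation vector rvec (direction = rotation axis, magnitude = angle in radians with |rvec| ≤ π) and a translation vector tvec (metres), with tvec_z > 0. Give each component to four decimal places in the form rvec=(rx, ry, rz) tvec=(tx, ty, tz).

Intrinsics K: fx=597.2, fy=850.4, cx=333.7, cy=229.0
Marker side s = 0.19 m; corners in marker frame (Z=0):
  M0 = (-0.0950, +0.0950, 0)
  M1 = (+0.0950, +0.0950, 0)
  M2 = (+0.0950, -0.0950, 0)
  M3 = (-0.0950, -0.0950, 0)
Detected image corners:
  c0 = (477.024665, 383.108482) px
  c1 = (566.070292, 444.145274) px
  c2 = (620.606263, 350.656935) px
  c3 = (521.565249, 285.321107) px
Planar DLT: solve 8×8 A·h = b for H (H[2,2]=1):
  H  [+439.79675 +16.73274 +544.68189]
  H  [+295.92320 +689.08279 +367.81696]
  H  [-0.09866 +0.50742 +1.00000]
B = K⁻¹H; ‖b₁‖=0.881243, ‖b₂‖=0.881243; λ = 2/(‖b₁‖+‖b₂‖) = 1.134761, sign → tz>0 ⇒ λ=+1.134761
r₁ = λ·B[:,0] = (+0.89823,+0.42502,-0.11196); r₂ = λ·B[:,1] = (-0.28995,+0.76445,+0.57580)
r₃ = r₁×r₂ = (+0.33032,-0.48474,+0.80989); SVD([r₁ r₂ r₃]) → R = UVᵀ:
  R  [+0.89823 -0.28995 +0.33032]
  R  [+0.42502 +0.76445 -0.48474]
  R  [-0.11196 +0.57580 +0.80989]
t = (+0.40089, +0.18524, +1.13476) m
tr R = 2.472564; θ = arccos((tr R − 1)/2) = 0.743237 rad = 42.584°
axis k = ((R−Rᵀ)₃₂, (R−Rᵀ)₁₃, (R−Rᵀ)₂₁) / (2 sinθ) = (+0.783647, +0.326798, +0.528299)
rvec = θ·k = (+0.582436, +0.242888, +0.392652)

rvec=(0.5824, 0.2429, 0.3927) tvec=(0.4009, 0.1852, 1.1348)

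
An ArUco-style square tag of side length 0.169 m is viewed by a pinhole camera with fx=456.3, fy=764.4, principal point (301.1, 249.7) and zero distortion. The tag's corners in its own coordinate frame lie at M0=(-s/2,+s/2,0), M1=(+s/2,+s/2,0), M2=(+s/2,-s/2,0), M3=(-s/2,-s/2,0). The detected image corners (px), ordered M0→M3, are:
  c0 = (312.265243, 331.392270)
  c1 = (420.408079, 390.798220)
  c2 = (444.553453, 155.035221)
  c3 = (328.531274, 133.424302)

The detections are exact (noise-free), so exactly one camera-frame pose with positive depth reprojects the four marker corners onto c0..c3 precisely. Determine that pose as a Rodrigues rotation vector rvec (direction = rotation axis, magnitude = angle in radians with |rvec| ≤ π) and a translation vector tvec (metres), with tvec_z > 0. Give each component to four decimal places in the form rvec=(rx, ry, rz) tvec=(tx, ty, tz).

Intrinsics K: fx=456.3, fy=764.4, cx=301.1, cy=249.7
Marker side s = 0.169 m; corners in marker frame (Z=0):
  M0 = (-0.0845, +0.0845, 0)
  M1 = (+0.0845, +0.0845, 0)
  M2 = (+0.0845, -0.0845, 0)
  M3 = (-0.0845, -0.0845, 0)
Detected image corners:
  c0 = (312.265243, 331.392270) px
  c1 = (420.408079, 390.798220) px
  c2 = (444.553453, 155.035221) px
  c3 = (328.531274, 133.424302) px
Planar DLT: solve 8×8 A·h = b for H (H[2,2]=1):
  H  [+258.92389 -33.66209 +371.16923]
  H  [-29.26076 +1329.32669 +252.86574]
  H  [-1.07281 +0.22257 +1.00000]
B = K⁻¹H; ‖b₁‖=1.695556, ‖b₂‖=1.695556; λ = 2/(‖b₁‖+‖b₂‖) = 0.589777, sign → tz>0 ⇒ λ=+0.589777
r₁ = λ·B[:,0] = (+0.75218,+0.18411,-0.63272); r₂ = λ·B[:,1] = (-0.13013,+0.98277,+0.13127)
r₃ = r₁×r₂ = (+0.64598,-0.01640,+0.76318); SVD([r₁ r₂ r₃]) → R = UVᵀ:
  R  [+0.75218 -0.13013 +0.64598]
  R  [+0.18411 +0.98277 -0.01640]
  R  [-0.63272 +0.13127 +0.76318]
t = (+0.09057, +0.00244, +0.58978) m
tr R = 2.498122; θ = arccos((tr R − 1)/2) = 0.724153 rad = 41.491°
axis k = ((R−Rᵀ)₃₂, (R−Rᵀ)₁₃, (R−Rᵀ)₂₁) / (2 sinθ) = (+0.111449, +0.965057, +0.237160)
rvec = θ·k = (+0.080706, +0.698848, +0.171740)

rvec=(0.0807, 0.6988, 0.1717) tvec=(0.0906, 0.0024, 0.5898)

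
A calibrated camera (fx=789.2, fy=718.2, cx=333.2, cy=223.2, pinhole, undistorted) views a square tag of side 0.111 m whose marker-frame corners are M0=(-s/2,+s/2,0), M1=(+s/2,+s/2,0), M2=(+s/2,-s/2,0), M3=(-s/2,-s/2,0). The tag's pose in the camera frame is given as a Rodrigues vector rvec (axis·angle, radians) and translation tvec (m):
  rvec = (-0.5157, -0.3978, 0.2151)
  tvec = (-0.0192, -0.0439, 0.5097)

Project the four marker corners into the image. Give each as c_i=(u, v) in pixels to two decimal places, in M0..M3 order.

c0=(205.86, 202.71) c1=(373.25, 251.68) c2=(384.87, 126.84) c3=(236.72, 74.91)

Intrinsics K: fx=789.2, fy=718.2, cx=333.2, cy=223.2
Marker side s = 0.111 m; corners in marker frame (Z=0):
  M0 = (-0.0555, +0.0555, 0)
  M1 = (+0.0555, +0.0555, 0)
  M2 = (+0.0555, -0.0555, 0)
  M3 = (-0.0555, -0.0555, 0)
rvec = (-0.5157, -0.3978, 0.2151), |rvec| = θ = 0.68590 rad = 39.299°
Rodrigues: sinθ=0.63337, 1−cosθ=0.22615; R = I + sinθ·[k]× + (1−cosθ)·[k]×²:
    [+0.90169 -0.10001 -0.42066]
    [+0.29724 +0.84992 +0.43507]
    [+0.31401 -0.51734 +0.79609]
t = (-0.0192, -0.0439, 0.5097) m
M0: Pc = R·M0+t = (-0.07479, -0.01323, +0.46356); u = 789.2·(-0.07479)/0.46356 + 333.2 = 205.8642, v = 718.2·(-0.01323)/0.46356 + 223.2 = 202.7082
M1: Pc = R·M1+t = (+0.02529, +0.01977, +0.49842); u = 789.2·(+0.02529)/0.49842 + 333.2 = 373.2496, v = 718.2·(+0.01977)/0.49842 + 223.2 = 251.6840
M2: Pc = R·M2+t = (+0.03639, -0.07457, +0.55584); u = 789.2·(+0.03639)/0.55584 + 333.2 = 384.8741, v = 718.2·(-0.07457)/0.55584 + 223.2 = 126.8435
M3: Pc = R·M3+t = (-0.06369, -0.10757, +0.52098); u = 789.2·(-0.06369)/0.52098 + 333.2 = 236.7161, v = 718.2·(-0.10757)/0.52098 + 223.2 = 74.9138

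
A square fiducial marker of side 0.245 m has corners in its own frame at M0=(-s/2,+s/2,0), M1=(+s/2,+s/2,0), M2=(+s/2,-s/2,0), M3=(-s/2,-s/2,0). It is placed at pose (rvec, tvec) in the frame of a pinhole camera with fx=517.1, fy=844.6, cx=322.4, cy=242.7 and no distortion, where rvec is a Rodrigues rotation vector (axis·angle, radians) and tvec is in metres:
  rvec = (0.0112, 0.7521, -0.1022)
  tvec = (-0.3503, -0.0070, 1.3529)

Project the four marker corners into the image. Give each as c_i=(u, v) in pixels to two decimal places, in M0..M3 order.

c0=(168.22, 316.80) c1=(220.46, 312.10) c2=(211.36, 149.95) c3=(160.41, 173.46)

Intrinsics K: fx=517.1, fy=844.6, cx=322.4, cy=242.7
Marker side s = 0.245 m; corners in marker frame (Z=0):
  M0 = (-0.1225, +0.1225, 0)
  M1 = (+0.1225, +0.1225, 0)
  M2 = (+0.1225, -0.1225, 0)
  M3 = (-0.1225, -0.1225, 0)
rvec = (0.0112, 0.7521, -0.1022), |rvec| = θ = 0.75909 rad = 43.493°
Rodrigues: sinθ=0.68826, 1−cosθ=0.27454; R = I + sinθ·[k]× + (1−cosθ)·[k]×²:
    [+0.72552 +0.09668 +0.68138]
    [-0.08865 +0.99496 -0.04678]
    [-0.68247 -0.02647 +0.73044]
t = (-0.3503, -0.0070, 1.3529) m
M0: Pc = R·M0+t = (-0.42733, +0.12574, +1.43326); u = 517.1·(-0.42733)/1.43326 + 322.4 = 168.2242, v = 844.6·(+0.12574)/1.43326 + 242.7 = 316.7984
M1: Pc = R·M1+t = (-0.24958, +0.10402, +1.26606); u = 517.1·(-0.24958)/1.26606 + 322.4 = 220.4627, v = 844.6·(+0.10402)/1.26606 + 242.7 = 312.0952
M2: Pc = R·M2+t = (-0.27327, -0.13974, +1.27254); u = 517.1·(-0.27327)/1.27254 + 322.4 = 211.3573, v = 844.6·(-0.13974)/1.27254 + 242.7 = 149.9510
M3: Pc = R·M3+t = (-0.45102, -0.11802, +1.43974); u = 517.1·(-0.45102)/1.43974 + 322.4 = 160.4116, v = 844.6·(-0.11802)/1.43974 + 242.7 = 173.4637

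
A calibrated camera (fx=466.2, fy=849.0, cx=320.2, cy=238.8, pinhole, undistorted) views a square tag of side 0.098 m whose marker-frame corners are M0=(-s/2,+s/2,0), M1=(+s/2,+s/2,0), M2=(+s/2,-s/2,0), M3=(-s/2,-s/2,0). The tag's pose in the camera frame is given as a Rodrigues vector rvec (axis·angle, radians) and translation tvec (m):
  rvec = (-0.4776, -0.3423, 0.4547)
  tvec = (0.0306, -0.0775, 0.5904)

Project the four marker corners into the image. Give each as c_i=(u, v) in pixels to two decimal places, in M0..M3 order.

c0=(297.29, 142.80) c1=(365.20, 217.32) c2=(386.15, 113.64) c3=(324.54, 41.77)

Intrinsics K: fx=466.2, fy=849.0, cx=320.2, cy=238.8
Marker side s = 0.098 m; corners in marker frame (Z=0):
  M0 = (-0.0490, +0.0490, 0)
  M1 = (+0.0490, +0.0490, 0)
  M2 = (+0.0490, -0.0490, 0)
  M3 = (-0.0490, -0.0490, 0)
rvec = (-0.4776, -0.3423, 0.4547), |rvec| = θ = 0.74298 rad = 42.570°
Rodrigues: sinθ=0.67649, 1−cosθ=0.26355; R = I + sinθ·[k]× + (1−cosθ)·[k]×²:
    [+0.84535 -0.33596 -0.41534]
    [+0.49205 +0.79239 +0.36055]
    [+0.20799 -0.50916 +0.83516]
t = (0.0306, -0.0775, 0.5904) m
M0: Pc = R·M0+t = (-0.02728, -0.06278, +0.55526); u = 466.2·(-0.02728)/0.55526 + 320.2 = 297.2920, v = 849.0·(-0.06278)/0.55526 + 238.8 = 142.8032
M1: Pc = R·M1+t = (+0.05556, -0.01456, +0.57564); u = 466.2·(+0.05556)/0.57564 + 320.2 = 365.1972, v = 849.0·(-0.01456)/0.57564 + 238.8 = 217.3228
M2: Pc = R·M2+t = (+0.08848, -0.09222, +0.62554); u = 466.2·(+0.08848)/0.62554 + 320.2 = 386.1451, v = 849.0·(-0.09222)/0.62554 + 238.8 = 113.6412
M3: Pc = R·M3+t = (+0.00564, -0.14044, +0.60516); u = 466.2·(+0.00564)/0.60516 + 320.2 = 324.5445, v = 849.0·(-0.14044)/0.60516 + 238.8 = 41.7740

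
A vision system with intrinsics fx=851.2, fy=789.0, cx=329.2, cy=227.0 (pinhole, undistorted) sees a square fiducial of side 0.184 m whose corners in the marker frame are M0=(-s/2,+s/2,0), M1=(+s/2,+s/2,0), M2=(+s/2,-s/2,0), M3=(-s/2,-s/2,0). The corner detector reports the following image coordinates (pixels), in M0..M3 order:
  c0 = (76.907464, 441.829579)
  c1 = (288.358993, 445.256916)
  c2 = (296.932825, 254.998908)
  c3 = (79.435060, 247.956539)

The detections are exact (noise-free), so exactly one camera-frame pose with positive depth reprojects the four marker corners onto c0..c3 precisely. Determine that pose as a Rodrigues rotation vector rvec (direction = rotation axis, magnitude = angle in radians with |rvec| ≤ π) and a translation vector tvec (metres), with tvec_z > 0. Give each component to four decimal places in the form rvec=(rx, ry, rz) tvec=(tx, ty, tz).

Intrinsics K: fx=851.2, fy=789.0, cx=329.2, cy=227.0
Marker side s = 0.184 m; corners in marker frame (Z=0):
  M0 = (-0.0920, +0.0920, 0)
  M1 = (+0.0920, +0.0920, 0)
  M2 = (+0.0920, -0.0920, 0)
  M3 = (-0.0920, -0.0920, 0)
Detected image corners:
  c0 = (76.907464, 441.829579) px
  c1 = (288.358993, 445.256916) px
  c2 = (296.932825, 254.998908) px
  c3 = (79.435060, 247.956539) px
Planar DLT: solve 8×8 A·h = b for H (H[2,2]=1):
  H  [+1183.56655 -1.43793 +186.33614]
  H  [+62.38215 +1097.87017 +348.91014]
  H  [+0.09805 +0.15575 +1.00000]
B = K⁻¹H; ‖b₁‖=1.357051, ‖b₂‖=1.357051; λ = 2/(‖b₁‖+‖b₂‖) = 0.736892, sign → tz>0 ⇒ λ=+0.736892
r₁ = λ·B[:,0] = (+0.99668,+0.03748,+0.07225); r₂ = λ·B[:,1] = (-0.04563,+0.99234,+0.11477)
r₃ = r₁×r₂ = (-0.06740,-0.11769,+0.99076); SVD([r₁ r₂ r₃]) → R = UVᵀ:
  R  [+0.99668 -0.04563 -0.06740]
  R  [+0.03748 +0.99234 -0.11769]
  R  [+0.07225 +0.11477 +0.99076]
t = (-0.12368, +0.11386, +0.73689) m
tr R = 2.979787; θ = arccos((tr R − 1)/2) = 0.142293 rad = 8.153°
axis k = ((R−Rᵀ)₃₂, (R−Rᵀ)₁₃, (R−Rᵀ)₂₁) / (2 sinθ) = (+0.819586, -0.492362, +0.293016)
rvec = θ·k = (+0.116621, -0.070060, +0.041694)

rvec=(0.1166, -0.0701, 0.0417) tvec=(-0.1237, 0.1139, 0.7369)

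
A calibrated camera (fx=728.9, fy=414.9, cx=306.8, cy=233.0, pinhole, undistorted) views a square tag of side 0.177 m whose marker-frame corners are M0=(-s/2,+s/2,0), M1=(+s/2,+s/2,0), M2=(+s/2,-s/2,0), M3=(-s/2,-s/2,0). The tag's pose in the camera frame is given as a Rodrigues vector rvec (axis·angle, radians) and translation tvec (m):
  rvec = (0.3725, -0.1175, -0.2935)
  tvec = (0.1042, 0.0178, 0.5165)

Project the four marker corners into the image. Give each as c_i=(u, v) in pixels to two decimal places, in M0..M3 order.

c0=(364.49, 327.04) c1=(584.51, 285.11) c2=(553.42, 158.44) c3=(302.20, 203.41)

Intrinsics K: fx=728.9, fy=414.9, cx=306.8, cy=233.0
Marker side s = 0.177 m; corners in marker frame (Z=0):
  M0 = (-0.0885, +0.0885, 0)
  M1 = (+0.0885, +0.0885, 0)
  M2 = (+0.0885, -0.0885, 0)
  M3 = (-0.0885, -0.0885, 0)
rvec = (0.3725, -0.1175, -0.2935), |rvec| = θ = 0.48857 rad = 27.993°
Rodrigues: sinθ=0.46937, 1−cosθ=0.11700; R = I + sinθ·[k]× + (1−cosθ)·[k]×²:
    [+0.95101 +0.26051 -0.16647]
    [-0.30341 +0.88977 -0.34095]
    [+0.05930 +0.37476 +0.92522]
t = (0.1042, 0.0178, 0.5165) m
M0: Pc = R·M0+t = (+0.04309, +0.12340, +0.54442); u = 728.9·(+0.04309)/0.54442 + 306.8 = 364.4922, v = 414.9·(+0.12340)/0.54442 + 233.0 = 327.0404
M1: Pc = R·M1+t = (+0.21142, +0.06969, +0.55491); u = 728.9·(+0.21142)/0.55491 + 306.8 = 584.5076, v = 414.9·(+0.06969)/0.55491 + 233.0 = 285.1079
M2: Pc = R·M2+t = (+0.16531, -0.08780, +0.48858); u = 728.9·(+0.16531)/0.48858 + 306.8 = 553.4202, v = 414.9·(-0.08780)/0.48858 + 233.0 = 158.4436
M3: Pc = R·M3+t = (-0.00302, -0.03409, +0.47809); u = 728.9·(-0.00302)/0.47809 + 306.8 = 302.1962, v = 414.9·(-0.03409)/0.47809 + 233.0 = 203.4134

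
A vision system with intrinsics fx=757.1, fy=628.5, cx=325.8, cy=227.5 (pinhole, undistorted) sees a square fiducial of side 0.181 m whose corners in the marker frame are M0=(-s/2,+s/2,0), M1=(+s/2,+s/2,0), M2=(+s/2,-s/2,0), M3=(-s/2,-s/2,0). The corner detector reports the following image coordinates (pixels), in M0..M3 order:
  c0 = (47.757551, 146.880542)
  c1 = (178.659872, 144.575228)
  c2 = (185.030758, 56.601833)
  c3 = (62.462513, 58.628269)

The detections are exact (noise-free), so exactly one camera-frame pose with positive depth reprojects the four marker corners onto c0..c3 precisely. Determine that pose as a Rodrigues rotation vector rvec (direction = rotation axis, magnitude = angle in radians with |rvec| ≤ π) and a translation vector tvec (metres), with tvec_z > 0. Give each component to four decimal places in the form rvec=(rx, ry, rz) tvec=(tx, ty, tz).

rvec=(-0.4044, -0.0046, -0.0240) tvec=(-0.2968, -0.2197, 1.0849)

Intrinsics K: fx=757.1, fy=628.5, cx=325.8, cy=227.5
Marker side s = 0.181 m; corners in marker frame (Z=0):
  M0 = (-0.0905, +0.0905, 0)
  M1 = (+0.0905, +0.0905, 0)
  M2 = (+0.0905, -0.0905, 0)
  M3 = (-0.0905, -0.0905, 0)
Detected image corners:
  c0 = (47.757551, 146.880542) px
  c1 = (178.659872, 144.575228) px
  c2 = (185.030758, 56.601833) px
  c3 = (62.462513, 58.628269) px
Planar DLT: solve 8×8 A·h = b for H (H[2,2]=1):
  H  [+700.45519 -101.16277 +118.69974]
  H  [-11.06922 +449.94452 +100.22490]
  H  [+0.00857 -0.36260 +1.00000]
B = K⁻¹H; ‖b₁‖=0.921765, ‖b₂‖=0.921765; λ = 2/(‖b₁‖+‖b₂‖) = 1.084875, sign → tz>0 ⇒ λ=+1.084875
r₁ = λ·B[:,0] = (+0.99970,-0.02247,+0.00930); r₂ = λ·B[:,1] = (+0.02432,+0.91906,-0.39338)
r₃ = r₁×r₂ = (+0.00029,+0.39349,+0.91933); SVD([r₁ r₂ r₃]) → R = UVᵀ:
  R  [+0.99970 +0.02432 +0.00029]
  R  [-0.02247 +0.91906 +0.39349]
  R  [+0.00930 -0.39338 +0.91933]
t = (-0.29676, -0.21969, +1.08487) m
tr R = 2.838091; θ = arccos((tr R − 1)/2) = 0.405145 rad = 23.213°
axis k = ((R−Rᵀ)₃₂, (R−Rᵀ)₁₃, (R−Rᵀ)₂₁) / (2 sinθ) = (-0.998171, -0.011428, -0.059360)
rvec = θ·k = (-0.404404, -0.004630, -0.024050)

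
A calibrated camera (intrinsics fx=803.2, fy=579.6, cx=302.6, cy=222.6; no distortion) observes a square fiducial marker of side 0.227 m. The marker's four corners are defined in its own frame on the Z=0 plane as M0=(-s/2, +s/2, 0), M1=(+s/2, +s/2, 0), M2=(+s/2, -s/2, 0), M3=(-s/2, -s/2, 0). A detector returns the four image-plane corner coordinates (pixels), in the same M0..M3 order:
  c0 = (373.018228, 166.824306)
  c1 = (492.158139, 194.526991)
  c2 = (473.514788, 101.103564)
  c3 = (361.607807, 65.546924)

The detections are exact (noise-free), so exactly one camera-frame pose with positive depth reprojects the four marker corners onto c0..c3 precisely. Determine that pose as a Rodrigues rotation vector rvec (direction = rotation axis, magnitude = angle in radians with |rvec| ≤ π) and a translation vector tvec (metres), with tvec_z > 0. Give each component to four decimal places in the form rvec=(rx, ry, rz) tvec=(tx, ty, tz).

Intrinsics K: fx=803.2, fy=579.6, cx=302.6, cy=222.6
Marker side s = 0.227 m; corners in marker frame (Z=0):
  M0 = (-0.1135, +0.1135, 0)
  M1 = (+0.1135, +0.1135, 0)
  M2 = (+0.1135, -0.1135, 0)
  M3 = (-0.1135, -0.1135, 0)
Detected image corners:
  c0 = (373.018228, 166.824306) px
  c1 = (492.158139, 194.526991) px
  c2 = (473.514788, 101.103564) px
  c3 = (361.607807, 65.546924) px
Planar DLT: solve 8×8 A·h = b for H (H[2,2]=1):
  H  [+705.81998 -75.89610 +427.83426]
  H  [+201.33295 +383.55808 +130.97681]
  H  [+0.46466 -0.33626 +1.00000]
B = K⁻¹H; ‖b₁‖=0.860021, ‖b₂‖=0.860021; λ = 2/(‖b₁‖+‖b₂‖) = 1.162763, sign → tz>0 ⇒ λ=+1.162763
r₁ = λ·B[:,0] = (+0.81824,+0.19640,+0.54029); r₂ = λ·B[:,1] = (+0.03743,+0.91964,-0.39099)
r₃ = r₁×r₂ = (-0.57366,+0.34014,+0.74513); SVD([r₁ r₂ r₃]) → R = UVᵀ:
  R  [+0.81824 +0.03743 -0.57366]
  R  [+0.19640 +0.91964 +0.34014]
  R  [+0.54029 -0.39099 +0.74513]
t = (+0.18130, -0.18381, +1.16276) m
tr R = 2.483006; θ = arccos((tr R − 1)/2) = 0.735488 rad = 42.140°
axis k = ((R−Rᵀ)₃₂, (R−Rᵀ)₁₃, (R−Rᵀ)₂₁) / (2 sinθ) = (-0.544847, -0.830125, +0.118469)
rvec = θ·k = (-0.400729, -0.610547, +0.087132)

rvec=(-0.4007, -0.6105, 0.0871) tvec=(0.1813, -0.1838, 1.1628)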